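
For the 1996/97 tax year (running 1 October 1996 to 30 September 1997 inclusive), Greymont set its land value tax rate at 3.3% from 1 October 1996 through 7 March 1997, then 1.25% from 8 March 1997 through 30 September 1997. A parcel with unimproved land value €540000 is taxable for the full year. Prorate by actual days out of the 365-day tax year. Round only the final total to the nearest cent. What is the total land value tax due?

€11541.95

1 October 1996 – 7 March 1997: 158 days at 3.3% → €540000 × 3.3% × 158/365 = €7713.8630
8 March – 30 September 1997: 207 days at 1.25% → €540000 × 1.25% × 207/365 = €3828.0822
Total = €11541.9452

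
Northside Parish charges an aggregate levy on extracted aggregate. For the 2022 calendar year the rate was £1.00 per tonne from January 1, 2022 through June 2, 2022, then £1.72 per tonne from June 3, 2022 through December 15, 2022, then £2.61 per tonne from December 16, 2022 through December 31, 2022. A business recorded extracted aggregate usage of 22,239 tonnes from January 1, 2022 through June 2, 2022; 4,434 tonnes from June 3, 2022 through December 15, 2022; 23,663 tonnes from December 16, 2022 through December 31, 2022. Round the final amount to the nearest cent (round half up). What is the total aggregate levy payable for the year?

£91,625.91

January 1 – June 2, 2022: 22,239 tonnes at £1.00/tonne → £22,239.00
June 3 – December 15, 2022: 4,434 tonnes at £1.72/tonne → £7,626.48
December 16 – December 31, 2022: 23,663 tonnes at £2.61/tonne → £61,760.43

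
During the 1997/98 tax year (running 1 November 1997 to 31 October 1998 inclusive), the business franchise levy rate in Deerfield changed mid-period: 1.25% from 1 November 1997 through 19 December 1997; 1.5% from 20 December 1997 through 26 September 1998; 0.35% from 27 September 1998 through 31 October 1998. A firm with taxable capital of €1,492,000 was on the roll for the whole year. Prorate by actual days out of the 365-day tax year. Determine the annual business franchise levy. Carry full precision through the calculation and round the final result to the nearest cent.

1 November – 19 December 1997: 49 days at 1.25% → €1,492,000 × 1.25% × 49/365 = €2,503.6986
20 December 1997 – 26 September 1998: 281 days at 1.5% → €1,492,000 × 1.5% × 281/365 = €17,229.5342
27 September – 31 October 1998: 35 days at 0.35% → €1,492,000 × 0.35% × 35/365 = €500.7397
Total = €20,233.9726

€20,233.97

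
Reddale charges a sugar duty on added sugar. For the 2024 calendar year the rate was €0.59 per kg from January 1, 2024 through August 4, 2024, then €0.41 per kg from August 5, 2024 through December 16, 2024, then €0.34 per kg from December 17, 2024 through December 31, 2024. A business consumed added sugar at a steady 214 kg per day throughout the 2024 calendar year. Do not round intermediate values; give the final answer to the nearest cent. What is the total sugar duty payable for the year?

January 1 – August 4, 2024: 217 days × 214 kg/day = 46,438 kg at €0.59/kg → €27,398.42
August 5 – December 16, 2024: 134 days × 214 kg/day = 28,676 kg at €0.41/kg → €11,757.16
December 17 – December 31, 2024: 15 days × 214 kg/day = 3,210 kg at €0.34/kg → €1,091.40

€40,246.98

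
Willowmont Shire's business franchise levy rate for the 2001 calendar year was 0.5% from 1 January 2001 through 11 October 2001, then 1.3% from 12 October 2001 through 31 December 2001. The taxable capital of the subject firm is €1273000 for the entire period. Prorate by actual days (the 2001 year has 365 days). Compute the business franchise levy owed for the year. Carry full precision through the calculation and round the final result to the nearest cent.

1 January – 11 October 2001: 284 days at 0.5% → €1273000 × 0.5% × 284/365 = €4952.4932
12 October – 31 December 2001: 81 days at 1.3% → €1273000 × 1.3% × 81/365 = €3672.5178
Total = €8625.0110

€8625.01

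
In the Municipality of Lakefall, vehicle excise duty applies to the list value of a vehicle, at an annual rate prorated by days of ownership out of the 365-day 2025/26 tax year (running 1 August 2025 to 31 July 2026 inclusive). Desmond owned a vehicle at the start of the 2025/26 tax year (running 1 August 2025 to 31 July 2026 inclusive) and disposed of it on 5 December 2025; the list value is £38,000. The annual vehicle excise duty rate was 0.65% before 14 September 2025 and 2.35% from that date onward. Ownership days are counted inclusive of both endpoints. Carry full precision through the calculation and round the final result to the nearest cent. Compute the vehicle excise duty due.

£232.84

1 August – 13 September 2025: 44 days at 0.65% → £38,000 × 0.65% × 44/365 = £29.7753
14 September – 5 December 2025: 83 days at 2.35% → £38,000 × 2.35% × 83/365 = £203.0658
Total = £232.8411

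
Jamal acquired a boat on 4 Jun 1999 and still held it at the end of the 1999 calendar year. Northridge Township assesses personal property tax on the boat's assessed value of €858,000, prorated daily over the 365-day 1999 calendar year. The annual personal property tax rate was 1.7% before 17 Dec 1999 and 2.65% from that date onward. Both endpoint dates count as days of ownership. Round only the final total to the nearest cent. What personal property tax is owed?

€8,766.88

4 Jun – 16 Dec 1999: 196 days at 1.7% → €858,000 × 1.7% × 196/365 = €7,832.4822
17 Dec – 31 Dec 1999: 15 days at 2.65% → €858,000 × 2.65% × 15/365 = €934.3973
Total = €8,766.8795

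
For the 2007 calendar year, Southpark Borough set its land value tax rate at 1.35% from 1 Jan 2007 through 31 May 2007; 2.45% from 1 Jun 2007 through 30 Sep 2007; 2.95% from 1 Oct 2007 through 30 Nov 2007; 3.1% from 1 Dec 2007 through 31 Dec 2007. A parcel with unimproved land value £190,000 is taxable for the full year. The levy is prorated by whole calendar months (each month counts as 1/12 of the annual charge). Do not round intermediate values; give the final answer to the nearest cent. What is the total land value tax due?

£4,045.42

1 Jan – 31 May 2007: 5 months at 1.35% → £190,000 × 1.35% × 5/12 = £1,068.7500
1 Jun – 30 Sep 2007: 4 months at 2.45% → £190,000 × 2.45% × 4/12 = £1,551.6667
1 Oct – 30 Nov 2007: 2 months at 2.95% → £190,000 × 2.95% × 2/12 = £934.1667
1 Dec – 31 Dec 2007: 1 month at 3.1% → £190,000 × 3.1% × 1/12 = £490.8333
Total = £4,045.4167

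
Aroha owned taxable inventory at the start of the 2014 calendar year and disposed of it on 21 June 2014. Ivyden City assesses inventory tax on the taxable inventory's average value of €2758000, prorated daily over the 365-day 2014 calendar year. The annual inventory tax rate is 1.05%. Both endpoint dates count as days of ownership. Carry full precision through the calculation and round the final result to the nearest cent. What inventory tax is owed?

€13646.43

Days held (1 January – 21 June 2014): 172 out of 365
Tax = €2758000 × 1.05% × 172/365 = €13646.4329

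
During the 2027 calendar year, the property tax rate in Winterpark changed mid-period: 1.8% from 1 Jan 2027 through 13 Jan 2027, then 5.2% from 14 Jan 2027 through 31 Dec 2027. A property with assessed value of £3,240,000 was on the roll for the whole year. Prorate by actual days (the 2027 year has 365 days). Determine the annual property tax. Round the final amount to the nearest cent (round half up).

£164,556.49

1 Jan – 13 Jan 2027: 13 days at 1.8% → £3,240,000 × 1.8% × 13/365 = £2,077.1507
14 Jan – 31 Dec 2027: 352 days at 5.2% → £3,240,000 × 5.2% × 352/365 = £162,479.3425
Total = £164,556.4932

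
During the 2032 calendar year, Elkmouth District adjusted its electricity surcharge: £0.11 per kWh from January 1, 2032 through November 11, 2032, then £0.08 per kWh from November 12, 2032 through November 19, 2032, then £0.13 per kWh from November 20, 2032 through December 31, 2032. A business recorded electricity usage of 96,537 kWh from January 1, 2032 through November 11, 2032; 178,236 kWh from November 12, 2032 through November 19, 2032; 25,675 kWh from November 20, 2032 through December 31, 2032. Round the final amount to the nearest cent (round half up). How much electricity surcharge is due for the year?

January 1 – November 11, 2032: 96,537 kWh at £0.11/kWh → £10619.07
November 12 – November 19, 2032: 178,236 kWh at £0.08/kWh → £14258.88
November 20 – December 31, 2032: 25,675 kWh at £0.13/kWh → £3337.75

£28215.70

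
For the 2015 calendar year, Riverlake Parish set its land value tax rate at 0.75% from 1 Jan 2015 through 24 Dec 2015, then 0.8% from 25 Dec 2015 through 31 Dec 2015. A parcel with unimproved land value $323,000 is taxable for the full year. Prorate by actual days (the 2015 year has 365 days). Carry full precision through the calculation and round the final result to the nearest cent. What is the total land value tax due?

1 Jan – 24 Dec 2015: 358 days at 0.75% → $323,000 × 0.75% × 358/365 = $2,376.0411
25 Dec – 31 Dec 2015: 7 days at 0.8% → $323,000 × 0.8% × 7/365 = $49.5562
Total = $2,425.5973

$2,425.60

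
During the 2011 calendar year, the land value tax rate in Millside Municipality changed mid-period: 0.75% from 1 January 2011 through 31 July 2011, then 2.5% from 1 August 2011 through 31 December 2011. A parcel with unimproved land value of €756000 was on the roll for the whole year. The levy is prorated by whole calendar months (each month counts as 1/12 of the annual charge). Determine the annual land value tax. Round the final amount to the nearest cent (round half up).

€11182.50

1 January – 31 July 2011: 7 months at 0.75% → €756000 × 0.75% × 7/12 = €3307.5000
1 August – 31 December 2011: 5 months at 2.5% → €756000 × 2.5% × 5/12 = €7875.0000
Total = €11182.5000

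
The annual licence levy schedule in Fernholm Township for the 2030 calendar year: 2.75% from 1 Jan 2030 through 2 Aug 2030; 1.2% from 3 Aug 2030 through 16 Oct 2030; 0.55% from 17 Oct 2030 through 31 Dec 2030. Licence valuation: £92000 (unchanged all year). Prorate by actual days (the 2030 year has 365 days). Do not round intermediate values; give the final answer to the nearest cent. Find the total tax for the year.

1 Jan – 2 Aug 2030: 214 days at 2.75% → £92000 × 2.75% × 214/365 = £1483.3425
3 Aug – 16 Oct 2030: 75 days at 1.2% → £92000 × 1.2% × 75/365 = £226.8493
17 Oct – 31 Dec 2030: 76 days at 0.55% → £92000 × 0.55% × 76/365 = £105.3589
Total = £1815.5507

£1815.55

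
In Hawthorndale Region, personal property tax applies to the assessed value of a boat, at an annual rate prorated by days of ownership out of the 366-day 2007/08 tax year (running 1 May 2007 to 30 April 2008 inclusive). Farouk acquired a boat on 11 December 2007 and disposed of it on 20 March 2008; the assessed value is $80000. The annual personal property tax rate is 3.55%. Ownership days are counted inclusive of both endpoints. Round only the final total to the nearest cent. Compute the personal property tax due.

$783.72

Days held (11 December 2007 – 20 March 2008): 101 out of 366
Tax = $80000 × 3.55% × 101/366 = $783.7158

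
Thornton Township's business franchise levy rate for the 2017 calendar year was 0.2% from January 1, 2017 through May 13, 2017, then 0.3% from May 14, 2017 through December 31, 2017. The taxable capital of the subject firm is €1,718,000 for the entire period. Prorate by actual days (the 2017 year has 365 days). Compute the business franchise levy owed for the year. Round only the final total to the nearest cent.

January 1 – May 13, 2017: 133 days at 0.2% → €1,718,000 × 0.2% × 133/365 = €1,252.0219
May 14 – December 31, 2017: 232 days at 0.3% → €1,718,000 × 0.3% × 232/365 = €3,275.9671
Total = €4,527.9890

€4,527.99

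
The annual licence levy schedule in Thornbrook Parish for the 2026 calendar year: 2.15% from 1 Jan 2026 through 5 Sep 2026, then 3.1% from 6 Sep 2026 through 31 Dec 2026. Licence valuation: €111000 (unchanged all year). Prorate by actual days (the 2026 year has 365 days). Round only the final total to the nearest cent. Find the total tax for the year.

€2724.52

1 Jan – 5 Sep 2026: 248 days at 2.15% → €111000 × 2.15% × 248/365 = €1621.5123
6 Sep – 31 Dec 2026: 117 days at 3.1% → €111000 × 3.1% × 117/365 = €1103.0055
Total = €2724.5178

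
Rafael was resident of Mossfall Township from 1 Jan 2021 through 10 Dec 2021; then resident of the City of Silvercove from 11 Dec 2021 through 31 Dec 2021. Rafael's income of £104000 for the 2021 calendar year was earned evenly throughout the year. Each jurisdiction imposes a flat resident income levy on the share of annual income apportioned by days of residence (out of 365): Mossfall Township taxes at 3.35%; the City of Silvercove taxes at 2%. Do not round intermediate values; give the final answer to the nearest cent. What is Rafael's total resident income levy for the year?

£3403.22

Mossfall Township, 1 Jan – 10 Dec 2021: 344 days → £104000 × 3.35% × 344/365 = £3283.5507
The City of Silvercove, 11 Dec – 31 Dec 2021: 21 days → £104000 × 2% × 21/365 = £119.6712
Total = £3403.2219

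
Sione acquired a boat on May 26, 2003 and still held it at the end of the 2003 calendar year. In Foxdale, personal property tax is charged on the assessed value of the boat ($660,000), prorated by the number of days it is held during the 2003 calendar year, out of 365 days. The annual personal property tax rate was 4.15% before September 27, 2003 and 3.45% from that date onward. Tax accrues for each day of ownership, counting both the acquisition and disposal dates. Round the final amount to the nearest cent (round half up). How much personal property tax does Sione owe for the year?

May 26 – September 26, 2003: 124 days at 4.15% → $660,000 × 4.15% × 124/365 = $9,305.0959
September 27 – December 31, 2003: 96 days at 3.45% → $660,000 × 3.45% × 96/365 = $5,988.8219
Total = $15,293.9178

$15,293.92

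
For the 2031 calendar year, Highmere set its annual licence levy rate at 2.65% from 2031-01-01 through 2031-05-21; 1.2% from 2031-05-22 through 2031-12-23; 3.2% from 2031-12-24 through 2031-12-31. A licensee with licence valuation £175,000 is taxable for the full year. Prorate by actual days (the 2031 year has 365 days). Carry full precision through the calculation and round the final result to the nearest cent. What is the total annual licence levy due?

2031-01-01 to 2031-05-21: 141 days at 2.65% → £175,000 × 2.65% × 141/365 = £1,791.4726
2031-05-22 to 2031-12-23: 216 days at 1.2% → £175,000 × 1.2% × 216/365 = £1,242.7397
2031-12-24 to 2031-12-31: 8 days at 3.2% → £175,000 × 3.2% × 8/365 = £122.7397
Total = £3,156.9521

£3,156.95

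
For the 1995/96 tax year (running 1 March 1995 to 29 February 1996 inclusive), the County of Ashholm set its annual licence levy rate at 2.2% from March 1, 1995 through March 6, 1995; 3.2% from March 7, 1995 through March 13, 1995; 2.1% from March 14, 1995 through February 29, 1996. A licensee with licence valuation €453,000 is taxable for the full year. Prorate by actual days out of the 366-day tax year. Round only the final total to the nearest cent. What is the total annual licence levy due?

€9,615.73

March 1 – March 6, 1995: 6 days at 2.2% → €453,000 × 2.2% × 6/366 = €163.3770
March 7 – March 13, 1995: 7 days at 3.2% → €453,000 × 3.2% × 7/366 = €277.2459
March 14, 1995 – February 29, 1996: 353 days at 2.1% → €453,000 × 2.1% × 353/366 = €9,175.1066
Total = €9,615.7295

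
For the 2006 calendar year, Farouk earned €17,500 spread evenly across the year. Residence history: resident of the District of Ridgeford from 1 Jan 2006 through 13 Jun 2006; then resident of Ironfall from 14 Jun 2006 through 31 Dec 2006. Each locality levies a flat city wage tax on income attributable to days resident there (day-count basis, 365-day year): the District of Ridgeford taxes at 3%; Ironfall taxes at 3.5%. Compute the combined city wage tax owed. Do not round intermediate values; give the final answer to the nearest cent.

The District of Ridgeford, 1 Jan – 13 Jun 2006: 164 days → €17,500 × 3% × 164/365 = €235.8904
Ironfall, 14 Jun – 31 Dec 2006: 201 days → €17,500 × 3.5% × 201/365 = €337.2945
Total = €573.1849

€573.18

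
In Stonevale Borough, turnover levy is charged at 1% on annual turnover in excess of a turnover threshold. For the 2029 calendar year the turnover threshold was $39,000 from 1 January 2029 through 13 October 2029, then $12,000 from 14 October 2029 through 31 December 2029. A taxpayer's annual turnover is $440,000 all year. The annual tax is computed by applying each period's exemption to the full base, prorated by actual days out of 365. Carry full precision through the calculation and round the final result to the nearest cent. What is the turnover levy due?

1 January – 13 October 2029: 286 days, exemption $39,000 → ($440,000 − $39,000) × 1% × 286/365 = $3,142.0822
14 October – 31 December 2029: 79 days, exemption $12,000 → ($440,000 − $12,000) × 1% × 79/365 = $926.3562
Total = $4,068.4384

$4,068.44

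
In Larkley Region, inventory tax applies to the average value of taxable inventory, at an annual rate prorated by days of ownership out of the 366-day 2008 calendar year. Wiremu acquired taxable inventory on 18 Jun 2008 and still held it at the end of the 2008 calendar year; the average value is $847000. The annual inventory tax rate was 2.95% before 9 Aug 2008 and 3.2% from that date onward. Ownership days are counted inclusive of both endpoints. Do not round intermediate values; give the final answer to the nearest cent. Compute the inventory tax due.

$14287.92

18 Jun – 8 Aug 2008: 52 days at 2.95% → $847000 × 2.95% × 52/366 = $3549.9945
9 Aug – 31 Dec 2008: 145 days at 3.2% → $847000 × 3.2% × 145/366 = $10737.9235
Total = $14287.9180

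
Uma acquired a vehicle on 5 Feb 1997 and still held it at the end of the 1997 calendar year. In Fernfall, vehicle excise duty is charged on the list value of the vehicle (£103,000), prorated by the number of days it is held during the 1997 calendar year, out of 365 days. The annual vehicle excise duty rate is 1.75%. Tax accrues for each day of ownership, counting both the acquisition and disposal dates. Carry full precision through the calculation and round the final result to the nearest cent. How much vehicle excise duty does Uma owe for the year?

Days held (5 Feb – 31 Dec 1997): 330 out of 365
Tax = £103,000 × 1.75% × 330/365 = £1,629.6575

£1,629.66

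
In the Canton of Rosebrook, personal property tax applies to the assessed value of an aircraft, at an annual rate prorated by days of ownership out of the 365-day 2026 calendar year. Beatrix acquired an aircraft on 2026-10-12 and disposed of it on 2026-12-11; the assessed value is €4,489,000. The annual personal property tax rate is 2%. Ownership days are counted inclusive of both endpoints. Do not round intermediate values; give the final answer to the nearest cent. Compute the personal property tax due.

Days held (2026-10-12 to 2026-12-11): 61 out of 365
Tax = €4,489,000 × 2% × 61/365 = €15,004.3288

€15,004.33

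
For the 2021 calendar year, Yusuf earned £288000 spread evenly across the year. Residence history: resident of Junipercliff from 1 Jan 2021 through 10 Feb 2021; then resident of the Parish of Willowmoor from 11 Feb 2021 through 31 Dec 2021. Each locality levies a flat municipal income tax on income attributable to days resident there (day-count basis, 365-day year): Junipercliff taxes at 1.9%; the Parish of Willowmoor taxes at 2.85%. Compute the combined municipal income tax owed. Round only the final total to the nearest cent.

£7900.67

Junipercliff, 1 Jan – 10 Feb 2021: 41 days → £288000 × 1.9% × 41/365 = £614.6630
The Parish of Willowmoor, 11 Feb – 31 Dec 2021: 324 days → £288000 × 2.85% × 324/365 = £7286.0055
Total = £7900.6685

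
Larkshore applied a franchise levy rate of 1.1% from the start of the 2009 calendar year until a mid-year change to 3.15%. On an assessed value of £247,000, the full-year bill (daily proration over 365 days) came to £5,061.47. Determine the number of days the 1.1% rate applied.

196 days

Let d = days at the first rate; then 365 − d days at the second rate.
£247,000 × [1.1%·d + 3.15%·(365−d)] / 365 = £5,061.47
Solving gives d = 196, so the new rate took effect on 16 July 2009.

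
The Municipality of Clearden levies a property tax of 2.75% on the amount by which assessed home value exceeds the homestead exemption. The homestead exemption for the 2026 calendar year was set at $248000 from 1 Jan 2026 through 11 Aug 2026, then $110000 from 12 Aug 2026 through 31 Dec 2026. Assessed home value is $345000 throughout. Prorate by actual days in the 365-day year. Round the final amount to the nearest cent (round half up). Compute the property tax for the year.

1 Jan – 11 Aug 2026: 223 days, exemption $248000 → ($345000 − $248000) × 2.75% × 223/365 = $1629.7329
12 Aug – 31 Dec 2026: 142 days, exemption $110000 → ($345000 − $110000) × 2.75% × 142/365 = $2514.1781
Total = $4143.9110

$4143.91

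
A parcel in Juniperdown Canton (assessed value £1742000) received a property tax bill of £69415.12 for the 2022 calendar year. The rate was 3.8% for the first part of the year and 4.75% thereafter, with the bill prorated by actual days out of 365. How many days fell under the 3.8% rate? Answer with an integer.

294 days

Let d = days at the first rate; then 365 − d days at the second rate.
£1742000 × [3.8%·d + 4.75%·(365−d)] / 365 = £69415.12
Solving gives d = 294, so the new rate took effect on 22 Oct 2022.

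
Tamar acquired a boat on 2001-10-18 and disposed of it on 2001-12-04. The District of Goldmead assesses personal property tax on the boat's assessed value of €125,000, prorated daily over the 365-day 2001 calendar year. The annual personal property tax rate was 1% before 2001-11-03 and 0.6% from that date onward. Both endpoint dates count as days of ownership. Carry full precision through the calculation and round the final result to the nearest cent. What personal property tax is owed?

2001-10-18 to 2001-11-02: 16 days at 1% → €125,000 × 1% × 16/365 = €54.7945
2001-11-03 to 2001-12-04: 32 days at 0.6% → €125,000 × 0.6% × 32/365 = €65.7534
Total = €120.5479

€120.55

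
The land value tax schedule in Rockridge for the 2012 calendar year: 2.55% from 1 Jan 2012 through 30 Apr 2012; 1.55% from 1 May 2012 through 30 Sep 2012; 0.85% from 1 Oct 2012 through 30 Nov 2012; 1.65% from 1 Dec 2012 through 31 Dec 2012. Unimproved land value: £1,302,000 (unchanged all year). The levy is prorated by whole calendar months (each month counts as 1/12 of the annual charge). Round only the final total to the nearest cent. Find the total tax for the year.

£23,110.50

1 Jan – 30 Apr 2012: 4 months at 2.55% → £1,302,000 × 2.55% × 4/12 = £11,067.0000
1 May – 30 Sep 2012: 5 months at 1.55% → £1,302,000 × 1.55% × 5/12 = £8,408.7500
1 Oct – 30 Nov 2012: 2 months at 0.85% → £1,302,000 × 0.85% × 2/12 = £1,844.5000
1 Dec – 31 Dec 2012: 1 month at 1.65% → £1,302,000 × 1.65% × 1/12 = £1,790.2500
Total = £23,110.5000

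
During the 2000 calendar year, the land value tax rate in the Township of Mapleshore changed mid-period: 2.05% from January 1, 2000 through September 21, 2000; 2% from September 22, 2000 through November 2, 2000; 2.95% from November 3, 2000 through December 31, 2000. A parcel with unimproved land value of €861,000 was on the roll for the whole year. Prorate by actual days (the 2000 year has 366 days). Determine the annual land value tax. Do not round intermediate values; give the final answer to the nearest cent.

January 1 – September 21, 2000: 265 days at 2.05% → €861,000 × 2.05% × 265/366 = €12,779.7336
September 22 – November 2, 2000: 42 days at 2% → €861,000 × 2% × 42/366 = €1,976.0656
November 3 – December 31, 2000: 59 days at 2.95% → €861,000 × 2.95% × 59/366 = €4,094.4549
Total = €18,850.2541

€18,850.25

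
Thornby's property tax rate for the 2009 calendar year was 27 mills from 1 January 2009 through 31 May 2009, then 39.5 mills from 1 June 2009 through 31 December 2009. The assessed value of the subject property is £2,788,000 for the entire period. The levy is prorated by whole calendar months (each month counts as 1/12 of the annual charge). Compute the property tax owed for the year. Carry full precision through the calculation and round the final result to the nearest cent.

1 January – 31 May 2009: 5 months at 27 mills → £2,788,000 × 2.7% × 5/12 = £31,365.0000
1 June – 31 December 2009: 7 months at 39.5 mills → £2,788,000 × 3.95% × 7/12 = £64,240.1667
Total = £95,605.1667

£95,605.17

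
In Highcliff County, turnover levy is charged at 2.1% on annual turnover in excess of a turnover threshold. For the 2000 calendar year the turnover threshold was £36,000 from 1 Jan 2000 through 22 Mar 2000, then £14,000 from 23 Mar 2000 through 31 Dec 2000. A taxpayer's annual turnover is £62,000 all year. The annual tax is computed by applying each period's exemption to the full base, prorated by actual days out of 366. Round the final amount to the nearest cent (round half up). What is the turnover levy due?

£904.49

1 Jan – 22 Mar 2000: 82 days, exemption £36,000 → (£62,000 − £36,000) × 2.1% × 82/366 = £122.3279
23 Mar – 31 Dec 2000: 284 days, exemption £14,000 → (£62,000 − £14,000) × 2.1% × 284/366 = £782.1639
Total = £904.4918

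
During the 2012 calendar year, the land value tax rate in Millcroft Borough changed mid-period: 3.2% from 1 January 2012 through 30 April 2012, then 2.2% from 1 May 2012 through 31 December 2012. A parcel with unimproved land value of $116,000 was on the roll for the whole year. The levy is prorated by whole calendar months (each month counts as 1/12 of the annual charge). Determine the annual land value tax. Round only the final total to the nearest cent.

$2,938.67

1 January – 30 April 2012: 4 months at 3.2% → $116,000 × 3.2% × 4/12 = $1,237.3333
1 May – 31 December 2012: 8 months at 2.2% → $116,000 × 2.2% × 8/12 = $1,701.3333
Total = $2,938.6667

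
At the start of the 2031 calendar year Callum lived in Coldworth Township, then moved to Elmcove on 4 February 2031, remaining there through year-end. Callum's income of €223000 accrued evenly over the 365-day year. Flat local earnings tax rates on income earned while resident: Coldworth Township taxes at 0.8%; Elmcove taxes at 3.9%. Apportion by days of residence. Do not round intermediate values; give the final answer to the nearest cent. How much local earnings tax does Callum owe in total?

€8053.05

Coldworth Township, 1 January – 3 February 2031: 34 days → €223000 × 0.8% × 34/365 = €166.1808
Elmcove, 4 February – 31 December 2031: 331 days → €223000 × 3.9% × 331/365 = €7886.8685
Total = €8053.0493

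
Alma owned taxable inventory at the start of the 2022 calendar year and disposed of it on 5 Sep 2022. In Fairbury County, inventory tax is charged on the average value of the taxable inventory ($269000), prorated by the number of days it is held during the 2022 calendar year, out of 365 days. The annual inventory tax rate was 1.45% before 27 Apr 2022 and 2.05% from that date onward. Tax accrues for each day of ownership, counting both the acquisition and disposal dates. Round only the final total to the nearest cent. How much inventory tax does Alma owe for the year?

$3233.90

1 Jan – 26 Apr 2022: 116 days at 1.45% → $269000 × 1.45% × 116/365 = $1239.6110
27 Apr – 5 Sep 2022: 132 days at 2.05% → $269000 × 2.05% × 132/365 = $1994.2849
Total = $3233.8959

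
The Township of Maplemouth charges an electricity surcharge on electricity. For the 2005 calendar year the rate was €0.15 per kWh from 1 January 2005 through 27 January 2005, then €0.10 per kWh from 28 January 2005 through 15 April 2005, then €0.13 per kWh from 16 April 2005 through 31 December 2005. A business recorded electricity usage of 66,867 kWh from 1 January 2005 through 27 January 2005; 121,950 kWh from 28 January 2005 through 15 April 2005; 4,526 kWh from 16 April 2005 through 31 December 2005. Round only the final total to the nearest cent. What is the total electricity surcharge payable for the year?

1 January – 27 January 2005: 66,867 kWh at €0.15/kWh → €10,030.05
28 January – 15 April 2005: 121,950 kWh at €0.10/kWh → €12,195.00
16 April – 31 December 2005: 4,526 kWh at €0.13/kWh → €588.38

€22,813.43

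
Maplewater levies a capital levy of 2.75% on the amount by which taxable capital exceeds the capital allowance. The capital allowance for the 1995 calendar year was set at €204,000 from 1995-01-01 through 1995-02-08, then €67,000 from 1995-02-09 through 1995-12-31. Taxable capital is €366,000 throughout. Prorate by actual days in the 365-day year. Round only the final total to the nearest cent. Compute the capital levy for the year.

1995-01-01 to 1995-02-08: 39 days, exemption €204,000 → (€366,000 − €204,000) × 2.75% × 39/365 = €476.0137
1995-02-09 to 1995-12-31: 326 days, exemption €67,000 → (€366,000 − €67,000) × 2.75% × 326/365 = €7,343.9315
Total = €7,819.9452

€7,819.95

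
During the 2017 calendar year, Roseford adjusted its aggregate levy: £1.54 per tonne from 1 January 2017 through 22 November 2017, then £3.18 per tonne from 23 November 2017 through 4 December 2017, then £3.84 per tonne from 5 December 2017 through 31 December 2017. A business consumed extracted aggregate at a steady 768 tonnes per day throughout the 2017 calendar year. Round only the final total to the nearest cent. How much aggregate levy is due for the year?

1 January – 22 November 2017: 326 days × 768 tonnes/day = 250,368 tonnes at £1.54/tonne → £385,566.72
23 November – 4 December 2017: 12 days × 768 tonnes/day = 9,216 tonnes at £3.18/tonne → £29,306.88
5 December – 31 December 2017: 27 days × 768 tonnes/day = 20,736 tonnes at £3.84/tonne → £79,626.24

£494,499.84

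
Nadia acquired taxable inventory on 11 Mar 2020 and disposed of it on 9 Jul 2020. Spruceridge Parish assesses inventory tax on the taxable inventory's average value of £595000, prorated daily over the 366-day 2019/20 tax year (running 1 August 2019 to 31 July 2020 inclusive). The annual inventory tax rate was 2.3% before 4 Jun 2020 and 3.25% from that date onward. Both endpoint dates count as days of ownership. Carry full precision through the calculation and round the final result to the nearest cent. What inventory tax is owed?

11 Mar – 3 Jun 2020: 85 days at 2.3% → £595000 × 2.3% × 85/366 = £3178.2104
4 Jun – 9 Jul 2020: 36 days at 3.25% → £595000 × 3.25% × 36/366 = £1902.0492
Total = £5080.2596

£5080.26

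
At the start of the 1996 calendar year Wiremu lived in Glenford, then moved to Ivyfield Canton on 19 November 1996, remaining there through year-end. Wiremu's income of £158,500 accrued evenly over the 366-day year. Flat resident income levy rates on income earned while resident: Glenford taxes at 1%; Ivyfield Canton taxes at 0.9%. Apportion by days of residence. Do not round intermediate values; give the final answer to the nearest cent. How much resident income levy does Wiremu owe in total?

Glenford, 1 January – 18 November 1996: 323 days → £158,500 × 1% × 323/366 = £1,398.7842
Ivyfield Canton, 19 November – 31 December 1996: 43 days → £158,500 × 0.9% × 43/366 = £167.5943
Total = £1,566.3784

£1,566.38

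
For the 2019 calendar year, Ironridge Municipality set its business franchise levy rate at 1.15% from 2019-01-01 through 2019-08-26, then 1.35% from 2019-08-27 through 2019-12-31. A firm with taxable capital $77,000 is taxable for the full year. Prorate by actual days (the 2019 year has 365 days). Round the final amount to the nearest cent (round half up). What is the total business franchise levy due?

$939.08

2019-01-01 to 2019-08-26: 238 days at 1.15% → $77,000 × 1.15% × 238/365 = $577.3945
2019-08-27 to 2019-12-31: 127 days at 1.35% → $77,000 × 1.35% × 127/365 = $361.6890
Total = $939.0836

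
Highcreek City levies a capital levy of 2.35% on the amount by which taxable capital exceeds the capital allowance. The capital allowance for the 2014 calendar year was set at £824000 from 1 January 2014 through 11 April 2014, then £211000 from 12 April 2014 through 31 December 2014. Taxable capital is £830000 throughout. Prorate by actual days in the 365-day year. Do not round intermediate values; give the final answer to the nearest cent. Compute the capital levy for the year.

£10560.32

1 January – 11 April 2014: 101 days, exemption £824000 → (£830000 − £824000) × 2.35% × 101/365 = £39.0164
12 April – 31 December 2014: 264 days, exemption £211000 → (£830000 − £211000) × 2.35% × 264/365 = £10521.3041
Total = £10560.3205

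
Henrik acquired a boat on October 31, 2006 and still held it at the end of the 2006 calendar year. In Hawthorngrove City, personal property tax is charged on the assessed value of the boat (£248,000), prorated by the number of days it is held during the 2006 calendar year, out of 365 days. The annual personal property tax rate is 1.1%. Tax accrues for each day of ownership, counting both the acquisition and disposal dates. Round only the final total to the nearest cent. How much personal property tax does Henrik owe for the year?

Days held (October 31 – December 31, 2006): 62 out of 365
Tax = £248,000 × 1.1% × 62/365 = £463.3863

£463.39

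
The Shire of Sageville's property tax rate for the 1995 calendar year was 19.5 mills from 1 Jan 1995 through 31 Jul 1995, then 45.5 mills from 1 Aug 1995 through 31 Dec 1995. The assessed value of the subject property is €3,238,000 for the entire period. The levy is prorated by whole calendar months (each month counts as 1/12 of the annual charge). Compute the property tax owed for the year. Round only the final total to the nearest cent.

1 Jan – 31 Jul 1995: 7 months at 19.5 mills → €3,238,000 × 1.95% × 7/12 = €36,832.2500
1 Aug – 31 Dec 1995: 5 months at 45.5 mills → €3,238,000 × 4.55% × 5/12 = €61,387.0833
Total = €98,219.3333

€98,219.33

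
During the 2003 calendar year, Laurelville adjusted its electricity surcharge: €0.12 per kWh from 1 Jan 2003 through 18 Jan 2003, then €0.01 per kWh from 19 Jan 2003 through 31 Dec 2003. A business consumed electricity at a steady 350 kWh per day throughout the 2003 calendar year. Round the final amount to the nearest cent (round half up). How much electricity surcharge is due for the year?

1 Jan – 18 Jan 2003: 18 days × 350 kWh/day = 6,300 kWh at €0.12/kWh → €756.00
19 Jan – 31 Dec 2003: 347 days × 350 kWh/day = 121,450 kWh at €0.01/kWh → €1,214.50

€1,970.50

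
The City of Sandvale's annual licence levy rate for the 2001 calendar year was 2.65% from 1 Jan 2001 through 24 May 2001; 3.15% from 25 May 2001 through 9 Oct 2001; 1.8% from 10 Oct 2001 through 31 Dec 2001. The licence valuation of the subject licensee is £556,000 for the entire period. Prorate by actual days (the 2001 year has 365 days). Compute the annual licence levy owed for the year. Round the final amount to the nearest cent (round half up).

£14,710.39

1 Jan – 24 May 2001: 144 days at 2.65% → £556,000 × 2.65% × 144/365 = £5,812.8658
25 May – 9 Oct 2001: 138 days at 3.15% → £556,000 × 3.15% × 138/365 = £6,621.7315
10 Oct – 31 Dec 2001: 83 days at 1.8% → £556,000 × 1.8% × 83/365 = £2,275.7918
Total = £14,710.3890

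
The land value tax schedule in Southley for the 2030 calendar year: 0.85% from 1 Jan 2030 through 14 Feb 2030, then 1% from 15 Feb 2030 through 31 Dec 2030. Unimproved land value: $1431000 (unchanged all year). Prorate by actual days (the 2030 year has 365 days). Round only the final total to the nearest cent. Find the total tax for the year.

1 Jan – 14 Feb 2030: 45 days at 0.85% → $1431000 × 0.85% × 45/365 = $1499.6096
15 Feb – 31 Dec 2030: 320 days at 1% → $1431000 × 1% × 320/365 = $12545.7534
Total = $14045.3630

$14045.36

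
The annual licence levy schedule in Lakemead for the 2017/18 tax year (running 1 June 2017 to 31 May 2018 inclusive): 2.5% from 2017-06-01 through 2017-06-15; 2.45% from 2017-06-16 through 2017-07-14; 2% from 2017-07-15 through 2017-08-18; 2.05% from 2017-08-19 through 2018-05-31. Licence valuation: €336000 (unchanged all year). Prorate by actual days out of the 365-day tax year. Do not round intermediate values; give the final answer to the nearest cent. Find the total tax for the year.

2017-06-01 to 2017-06-15: 15 days at 2.5% → €336000 × 2.5% × 15/365 = €345.2055
2017-06-16 to 2017-07-14: 29 days at 2.45% → €336000 × 2.45% × 29/365 = €654.0493
2017-07-15 to 2017-08-18: 35 days at 2% → €336000 × 2% × 35/365 = €644.3836
2017-08-19 to 2018-05-31: 286 days at 2.05% → €336000 × 2.05% × 286/365 = €5397.1726
Total = €7040.8110

€7040.81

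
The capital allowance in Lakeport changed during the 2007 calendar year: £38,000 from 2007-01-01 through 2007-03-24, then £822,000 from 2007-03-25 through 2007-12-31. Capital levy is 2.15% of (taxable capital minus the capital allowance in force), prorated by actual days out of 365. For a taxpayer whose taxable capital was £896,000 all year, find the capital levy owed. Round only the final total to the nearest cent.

£5,424.01

2007-01-01 to 2007-03-24: 83 days, exemption £38,000 → (£896,000 − £38,000) × 2.15% × 83/365 = £4,194.7973
2007-03-25 to 2007-12-31: 282 days, exemption £822,000 → (£896,000 − £822,000) × 2.15% × 282/365 = £1,229.2110
Total = £5,424.0082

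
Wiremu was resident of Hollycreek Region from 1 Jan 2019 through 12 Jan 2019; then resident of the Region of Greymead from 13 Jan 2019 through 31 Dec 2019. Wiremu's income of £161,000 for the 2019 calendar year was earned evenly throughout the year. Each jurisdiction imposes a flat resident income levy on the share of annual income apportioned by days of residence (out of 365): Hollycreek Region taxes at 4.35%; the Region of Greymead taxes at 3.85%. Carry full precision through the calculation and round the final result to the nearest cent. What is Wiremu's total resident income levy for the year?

£6,224.97

Hollycreek Region, 1 Jan – 12 Jan 2019: 12 days → £161,000 × 4.35% × 12/365 = £230.2521
The Region of Greymead, 13 Jan – 31 Dec 2019: 353 days → £161,000 × 3.85% × 353/365 = £5,994.7137
Total = £6,224.9658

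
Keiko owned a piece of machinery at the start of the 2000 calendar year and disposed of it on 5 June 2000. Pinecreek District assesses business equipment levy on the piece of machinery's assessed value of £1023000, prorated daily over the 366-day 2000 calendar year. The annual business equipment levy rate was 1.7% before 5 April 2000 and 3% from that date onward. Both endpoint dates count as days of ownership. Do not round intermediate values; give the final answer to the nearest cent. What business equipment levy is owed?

1 January – 4 April 2000: 95 days at 1.7% → £1023000 × 1.7% × 95/366 = £4514.0574
5 April – 5 June 2000: 62 days at 3% → £1023000 × 3% × 62/366 = £5198.8525
Total = £9712.9098

£9712.91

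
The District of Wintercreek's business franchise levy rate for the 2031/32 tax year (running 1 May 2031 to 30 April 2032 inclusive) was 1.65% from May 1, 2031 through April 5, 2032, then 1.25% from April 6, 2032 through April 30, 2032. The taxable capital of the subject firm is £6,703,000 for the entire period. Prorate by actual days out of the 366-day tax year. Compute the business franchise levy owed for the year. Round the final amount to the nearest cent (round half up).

May 1, 2031 – April 5, 2032: 341 days at 1.65% → £6,703,000 × 1.65% × 341/366 = £103,044.8893
April 6 – April 30, 2032: 25 days at 1.25% → £6,703,000 × 1.25% × 25/366 = £5,723.1899
Total = £108,768.0792

£108,768.08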